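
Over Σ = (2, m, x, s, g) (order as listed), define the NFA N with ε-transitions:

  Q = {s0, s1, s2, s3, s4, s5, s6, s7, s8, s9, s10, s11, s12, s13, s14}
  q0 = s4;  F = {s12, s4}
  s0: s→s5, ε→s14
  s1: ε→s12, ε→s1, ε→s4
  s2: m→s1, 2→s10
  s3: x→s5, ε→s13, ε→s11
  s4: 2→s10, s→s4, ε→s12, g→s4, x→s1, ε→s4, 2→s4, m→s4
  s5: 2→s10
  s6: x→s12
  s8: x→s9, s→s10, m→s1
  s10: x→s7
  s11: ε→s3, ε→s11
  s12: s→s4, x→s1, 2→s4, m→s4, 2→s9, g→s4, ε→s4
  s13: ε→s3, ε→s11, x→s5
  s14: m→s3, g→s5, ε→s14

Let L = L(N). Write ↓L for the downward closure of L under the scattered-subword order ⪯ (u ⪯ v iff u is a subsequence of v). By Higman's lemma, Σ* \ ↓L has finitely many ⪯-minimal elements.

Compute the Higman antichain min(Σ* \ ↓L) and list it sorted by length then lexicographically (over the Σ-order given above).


min(Σ*\↓L) = [].

|Q|=15, |F|=2, |δ|=39 (14 ε).
min D↑ (1 st, q0=0, F={}): 0:2→0,m→0,x→0,s→0,g→0 (ε-aug+det+¬).
L(D↑) = ∅; no obstructions.


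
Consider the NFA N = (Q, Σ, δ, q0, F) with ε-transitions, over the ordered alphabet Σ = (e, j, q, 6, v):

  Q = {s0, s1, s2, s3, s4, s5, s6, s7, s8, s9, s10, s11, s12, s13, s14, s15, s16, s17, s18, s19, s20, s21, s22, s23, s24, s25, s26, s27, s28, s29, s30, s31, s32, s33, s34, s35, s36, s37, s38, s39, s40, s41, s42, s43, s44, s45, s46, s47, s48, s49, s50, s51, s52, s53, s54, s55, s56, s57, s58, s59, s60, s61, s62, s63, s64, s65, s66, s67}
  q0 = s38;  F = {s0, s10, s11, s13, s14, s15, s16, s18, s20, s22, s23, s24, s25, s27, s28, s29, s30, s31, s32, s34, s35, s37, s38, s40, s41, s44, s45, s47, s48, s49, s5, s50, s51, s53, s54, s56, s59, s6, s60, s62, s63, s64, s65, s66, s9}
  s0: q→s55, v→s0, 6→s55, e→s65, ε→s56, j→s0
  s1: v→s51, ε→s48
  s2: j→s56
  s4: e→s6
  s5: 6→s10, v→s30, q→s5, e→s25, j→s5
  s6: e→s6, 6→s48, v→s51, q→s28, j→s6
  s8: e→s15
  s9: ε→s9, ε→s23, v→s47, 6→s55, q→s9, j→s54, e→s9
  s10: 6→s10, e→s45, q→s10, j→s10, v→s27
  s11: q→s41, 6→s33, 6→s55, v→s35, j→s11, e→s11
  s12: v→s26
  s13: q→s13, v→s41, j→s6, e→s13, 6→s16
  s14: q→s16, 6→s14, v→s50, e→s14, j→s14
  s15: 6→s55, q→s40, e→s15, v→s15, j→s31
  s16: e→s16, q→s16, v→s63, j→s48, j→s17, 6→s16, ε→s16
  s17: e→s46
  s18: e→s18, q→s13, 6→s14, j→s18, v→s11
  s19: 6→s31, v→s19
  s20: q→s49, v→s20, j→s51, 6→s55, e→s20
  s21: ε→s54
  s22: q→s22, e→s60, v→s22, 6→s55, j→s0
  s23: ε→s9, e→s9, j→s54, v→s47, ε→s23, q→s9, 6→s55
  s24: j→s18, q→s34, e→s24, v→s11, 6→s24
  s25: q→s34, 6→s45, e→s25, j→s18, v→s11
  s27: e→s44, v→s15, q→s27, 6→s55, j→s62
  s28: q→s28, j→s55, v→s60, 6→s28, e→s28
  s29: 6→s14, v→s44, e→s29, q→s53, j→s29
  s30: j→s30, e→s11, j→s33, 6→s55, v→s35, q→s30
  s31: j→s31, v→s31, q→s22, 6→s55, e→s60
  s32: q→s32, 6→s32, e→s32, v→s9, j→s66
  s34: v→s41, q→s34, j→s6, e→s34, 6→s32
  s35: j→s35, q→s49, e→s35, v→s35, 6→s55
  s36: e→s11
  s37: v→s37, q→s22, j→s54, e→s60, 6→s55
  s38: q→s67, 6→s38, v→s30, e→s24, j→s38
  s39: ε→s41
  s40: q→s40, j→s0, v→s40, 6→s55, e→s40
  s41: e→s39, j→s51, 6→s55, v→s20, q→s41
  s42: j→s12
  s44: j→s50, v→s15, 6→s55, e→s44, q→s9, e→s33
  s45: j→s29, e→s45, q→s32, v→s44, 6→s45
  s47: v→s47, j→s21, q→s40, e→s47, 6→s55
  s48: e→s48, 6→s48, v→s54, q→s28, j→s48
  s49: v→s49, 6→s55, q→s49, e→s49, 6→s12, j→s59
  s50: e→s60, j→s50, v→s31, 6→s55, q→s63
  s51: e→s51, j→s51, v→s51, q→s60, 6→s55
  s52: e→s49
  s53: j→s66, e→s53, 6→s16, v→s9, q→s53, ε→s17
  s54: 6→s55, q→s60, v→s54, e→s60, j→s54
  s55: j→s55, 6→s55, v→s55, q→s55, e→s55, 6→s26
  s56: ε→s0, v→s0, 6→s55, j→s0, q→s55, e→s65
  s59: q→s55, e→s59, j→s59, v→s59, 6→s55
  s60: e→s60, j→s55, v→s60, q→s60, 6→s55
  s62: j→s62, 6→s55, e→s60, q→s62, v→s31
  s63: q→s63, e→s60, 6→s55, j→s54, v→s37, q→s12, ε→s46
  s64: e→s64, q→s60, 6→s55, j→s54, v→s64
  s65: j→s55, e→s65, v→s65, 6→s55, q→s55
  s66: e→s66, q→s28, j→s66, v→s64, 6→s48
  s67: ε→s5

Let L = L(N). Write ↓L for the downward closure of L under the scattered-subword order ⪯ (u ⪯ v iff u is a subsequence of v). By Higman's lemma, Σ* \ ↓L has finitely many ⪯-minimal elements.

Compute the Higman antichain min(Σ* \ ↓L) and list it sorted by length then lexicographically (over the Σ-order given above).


Antichain: [v6, eqjqj, vvqjq, ej6vej, q6vjej].

|Q|=68, |F|=45, |δ|=261 (13 ε).
min D↑ (44 st, q0=0, F={9}): 0:e→1,j→0,q→2,6→0,v→3 1:e→1,j→4,q→5,6→1,v→6 2:e→7,j→2,q→2,6→8,v→3 3:e→6,j→3,q→3,6→9,v→10 4:e→4,j→4,q→11,6→12,v→6 5:e→5,j→13,q→5,6→14,v→15 6:e→6,j→6,q→15,6→9,v→10 7:e→7,j→4,q→5,6→16,v→6 8:e→16,j→8,q→8,6→8,v→17 9:e→9,j→9,q→9,6→9,v→9 10:e→10,j→10,q→18,6→9,v→10 11:e→11,j→13,q→11,6→19,v→15 12:e→12,j→12,q→19,6→12,v→20 13:e→13,j→13,q→21,6→22,v→23 14:e→14,j→24,q→14,6→14,v→25 15:e→15,j→23,q→15,6→9,v→26 16:e→16,j→27,q→14,6→16,v→28 17:e→28,j→29,q→17,6→9,v→30 18:e→18,j→31,q→18,6→9,v→18 19:e→19,j→22,q→19,6→19,v→32 20:e→33,j→20,q→32,6→9,v→34 21:e→21,j→9,q→21,6→21,v→33 22:e→22,j→22,q→21,6→22,v→35 23:e→23,j→23,q→33,6→9,v→23 24:e→24,j→24,q→21,6→22,v→36 25:e→25,j→35,q→25,6→9,v→37 26:e→26,j→23,q→18,6→9,v→26 27:e→27,j→27,q→38,6→12,v→28 28:e→28,j→20,q→25,6→9,v→30 29:e→33,j→29,q→29,6→9,v→34 30:e→30,j→34,q→39,6→9,v→30 31:e→31,j→31,q→9,6→9,v→31 32:e→33,j→35,q→32,6→9,v→40 33:e→33,j→9,q→33,6→9,v→33 34:e→33,j→34,q→41,6→9,v→34 35:e→33,j→35,q→33,6→9,v→35 36:e→36,j→35,q→33,6→9,v→36 37:e→37,j→35,q→39,6→9,v→37 38:e→38,j→24,q→38,6→19,v→25 39:e→39,j→42,q→39,6→9,v→39 40:e→33,j→35,q→41,6→9,v→40 41:e→33,j→42,q→41,6→9,v→41 42:e→43,j→42,q→9,6→9,v→42 43:e→43,j→9,q→9,6→9,v→43 [Hopcroft].
'v6': run [54, 34, 4] end={s12,s26,s33,s55} — reject; 2/2 deletions ∈↓L.
'eqjqj': N↓-sim [54, 47, 34, 17, 4, 2] end={s26,s55} rej; 5/5 deletions ∈↓L.
'vvqjq': run [54, 34, 21, 11, 6, 2] end={s26,s55} — reject; 5/5 single-dels accept.
'ej6vej': |S_i|=[54, 47, 42, 20, 14, 4, 2] end={s26,s55} — reject; 6/6 del acc.
'q6vjej': |S_i|=[54, 52, 36, 25, 16, 4, 2] end={s26,s55} — reject; 6/6 single-dels accept.
5 obstructions.


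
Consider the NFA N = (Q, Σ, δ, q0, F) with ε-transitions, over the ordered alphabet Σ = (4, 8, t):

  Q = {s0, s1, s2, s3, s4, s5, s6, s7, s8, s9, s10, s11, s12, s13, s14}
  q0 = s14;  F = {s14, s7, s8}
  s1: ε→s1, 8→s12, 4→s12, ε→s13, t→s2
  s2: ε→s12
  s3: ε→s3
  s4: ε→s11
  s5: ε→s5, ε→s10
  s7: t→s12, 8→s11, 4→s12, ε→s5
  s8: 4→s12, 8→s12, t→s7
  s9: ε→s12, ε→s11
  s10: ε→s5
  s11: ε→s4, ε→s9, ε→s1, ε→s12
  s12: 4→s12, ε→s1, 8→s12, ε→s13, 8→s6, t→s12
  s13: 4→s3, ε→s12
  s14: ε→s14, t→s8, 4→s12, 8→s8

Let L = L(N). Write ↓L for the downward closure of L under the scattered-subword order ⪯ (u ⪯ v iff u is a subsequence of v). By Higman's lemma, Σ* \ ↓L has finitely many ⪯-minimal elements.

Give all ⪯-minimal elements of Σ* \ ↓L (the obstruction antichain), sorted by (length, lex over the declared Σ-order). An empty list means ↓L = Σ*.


|Q|=15, |F|=3, |δ|=36 (19 ε).
min D↑ (4 st, q0=0, F={1}): 0:4→1,8→2,t→2 1:4→1,8→1,t→1 2:4→1,8→1,t→3 3:4→1,8→1,t→1 [Hopcroft].
'4': |S_i|=[14, 6] end={s1,s12,s13,s2,s3,s6} rej; 1/1 deletions ∈↓L.
'88': |S_i|=[14, 13, 9] end={s1,s11,s12,s13,s2,s3,s4,s6,s9} ∉↓L; 2/2 deletions ∈↓L.
't8': N↓-sim [14, 13, 9] end={s1,s11,s12,s13,s2,s3,s4,s6,s9} — reject; 2/2 single-dels accept.
'8tt': N↓-sim [14, 13, 12, 6] end={s1,s12,s13,s2,s3,s6} — reject; 3/3 del acc.
'ttt': |S_i|=[14, 13, 12, 6] end={s1,s12,s13,s2,s3,s6} — reject; 3/3 deletions ∈↓L.
5 obstructions.

min(Σ*\↓L) = [4, 88, t8, 8tt, ttt].


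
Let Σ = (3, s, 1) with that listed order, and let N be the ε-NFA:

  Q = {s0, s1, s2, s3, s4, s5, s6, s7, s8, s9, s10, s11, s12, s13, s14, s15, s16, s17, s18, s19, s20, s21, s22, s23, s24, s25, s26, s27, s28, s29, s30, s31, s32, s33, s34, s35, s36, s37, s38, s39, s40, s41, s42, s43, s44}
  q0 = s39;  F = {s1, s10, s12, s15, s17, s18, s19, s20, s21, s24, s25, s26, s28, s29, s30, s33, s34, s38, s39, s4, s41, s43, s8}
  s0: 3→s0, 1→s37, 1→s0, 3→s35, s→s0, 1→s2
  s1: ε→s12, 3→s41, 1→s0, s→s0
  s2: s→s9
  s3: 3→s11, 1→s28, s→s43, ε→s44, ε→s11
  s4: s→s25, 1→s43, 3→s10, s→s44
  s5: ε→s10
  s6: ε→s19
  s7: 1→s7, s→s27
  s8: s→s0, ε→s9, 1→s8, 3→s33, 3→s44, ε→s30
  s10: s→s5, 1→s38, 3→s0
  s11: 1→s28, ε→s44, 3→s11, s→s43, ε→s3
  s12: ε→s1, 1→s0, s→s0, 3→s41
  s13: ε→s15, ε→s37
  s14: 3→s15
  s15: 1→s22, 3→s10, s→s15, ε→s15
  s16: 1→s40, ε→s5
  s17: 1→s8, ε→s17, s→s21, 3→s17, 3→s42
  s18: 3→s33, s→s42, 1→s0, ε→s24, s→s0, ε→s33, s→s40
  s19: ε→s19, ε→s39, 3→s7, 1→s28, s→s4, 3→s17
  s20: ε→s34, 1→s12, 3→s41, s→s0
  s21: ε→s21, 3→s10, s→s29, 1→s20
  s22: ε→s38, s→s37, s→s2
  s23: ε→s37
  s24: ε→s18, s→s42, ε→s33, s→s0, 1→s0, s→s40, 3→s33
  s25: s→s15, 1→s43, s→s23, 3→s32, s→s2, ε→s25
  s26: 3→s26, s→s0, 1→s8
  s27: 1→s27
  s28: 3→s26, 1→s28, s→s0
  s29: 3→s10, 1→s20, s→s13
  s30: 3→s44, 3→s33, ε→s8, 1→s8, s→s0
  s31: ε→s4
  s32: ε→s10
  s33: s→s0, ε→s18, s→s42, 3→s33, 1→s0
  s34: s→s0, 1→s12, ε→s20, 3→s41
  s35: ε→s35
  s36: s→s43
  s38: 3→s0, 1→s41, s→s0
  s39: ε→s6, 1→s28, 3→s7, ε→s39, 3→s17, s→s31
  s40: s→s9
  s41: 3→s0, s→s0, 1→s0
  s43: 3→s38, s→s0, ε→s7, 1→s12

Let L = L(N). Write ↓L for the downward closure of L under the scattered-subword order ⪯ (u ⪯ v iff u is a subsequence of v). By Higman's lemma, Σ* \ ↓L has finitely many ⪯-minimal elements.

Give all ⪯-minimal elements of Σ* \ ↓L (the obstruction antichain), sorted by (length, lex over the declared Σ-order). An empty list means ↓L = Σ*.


|Q|=45, |F|=23, |δ|=139 (35 ε).
min D↑ (18 st, q0=0, F={10}): 0:3→1,s→2,1→3 1:3→1,s→4,1→5 2:3→6,s→7,1→8 3:3→9,s→10,1→3 4:3→6,s→11,1→12 5:3→13,s→10,1→5 6:3→10,s→6,1→14 7:3→6,s→15,1→8 8:3→14,s→10,1→16 9:3→9,s→10,1→5 10:3→10,s→10,1→10 11:3→6,s→15,1→12 12:3→17,s→10,1→16 13:3→13,s→10,1→10 14:3→10,s→10,1→17 15:3→6,s→15,1→14 16:3→17,s→10,1→10 17:3→10,s→10,1→10 (ε-aug+det+¬).
'1s': |S_i|=[40, 25, 8] end={s0,s2,s27,s35,s37,s40,s42,s9} ∉↓L; 2/2 single-dels accept.
's33': |S_i|=[40, 29, 10, 5] end={s0,s2,s35,s37,s9} — reject; 3/3 deletions ∈↓L.
'3131': N↓-sim [40, 31, 22, 12, 5] end={s0,s2,s35,s37,s9} — reject; 4/4 deletions ∈↓L.
's111': |S_i|=[40, 29, 15, 10, 7] end={s0,s2,s27,s35,s37,s7,s9} rej; 4/4 single-dels accept.
'sss13': run [40, 29, 24, 14, 9, 5] end={s0,s2,s35,s37,s9} rej; 5/5 del acc.
5 minimals (antichain).

Antichain: [1s, s33, 3131, s111, sss13].


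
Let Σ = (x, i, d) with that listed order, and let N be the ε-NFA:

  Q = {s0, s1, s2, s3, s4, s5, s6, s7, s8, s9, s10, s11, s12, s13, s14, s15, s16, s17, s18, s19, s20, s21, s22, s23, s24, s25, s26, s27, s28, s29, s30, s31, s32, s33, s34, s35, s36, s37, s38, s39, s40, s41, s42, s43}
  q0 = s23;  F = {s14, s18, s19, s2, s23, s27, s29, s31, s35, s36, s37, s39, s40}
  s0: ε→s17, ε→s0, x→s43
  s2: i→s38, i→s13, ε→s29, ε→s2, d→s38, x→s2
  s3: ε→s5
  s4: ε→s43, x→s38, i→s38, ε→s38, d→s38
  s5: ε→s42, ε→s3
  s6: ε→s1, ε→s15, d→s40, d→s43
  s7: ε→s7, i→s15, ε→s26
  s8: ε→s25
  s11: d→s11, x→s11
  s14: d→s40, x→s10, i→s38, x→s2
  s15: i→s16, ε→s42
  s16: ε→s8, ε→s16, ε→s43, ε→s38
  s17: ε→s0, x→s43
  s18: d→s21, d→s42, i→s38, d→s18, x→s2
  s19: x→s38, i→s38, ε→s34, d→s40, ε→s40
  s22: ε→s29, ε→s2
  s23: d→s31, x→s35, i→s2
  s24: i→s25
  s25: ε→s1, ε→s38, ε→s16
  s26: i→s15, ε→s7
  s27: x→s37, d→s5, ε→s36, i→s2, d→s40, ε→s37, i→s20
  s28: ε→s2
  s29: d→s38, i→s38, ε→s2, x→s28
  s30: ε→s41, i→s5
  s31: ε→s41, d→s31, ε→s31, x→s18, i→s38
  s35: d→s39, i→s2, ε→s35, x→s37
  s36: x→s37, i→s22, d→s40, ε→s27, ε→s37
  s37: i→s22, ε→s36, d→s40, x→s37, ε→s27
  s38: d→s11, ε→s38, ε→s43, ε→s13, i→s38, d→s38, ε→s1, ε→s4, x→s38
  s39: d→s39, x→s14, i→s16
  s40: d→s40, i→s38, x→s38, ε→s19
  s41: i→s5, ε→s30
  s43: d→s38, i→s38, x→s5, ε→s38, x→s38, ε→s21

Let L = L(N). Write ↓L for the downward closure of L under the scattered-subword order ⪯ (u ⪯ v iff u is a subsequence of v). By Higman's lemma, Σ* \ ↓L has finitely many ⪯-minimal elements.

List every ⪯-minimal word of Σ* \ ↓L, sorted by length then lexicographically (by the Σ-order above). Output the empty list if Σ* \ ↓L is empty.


A = [ii, id, di, xxdx, dxxd].

|Q|=44, |F|=13, |δ|=117 (49 ε).
min D↑ (10 st, q0=0, F={6}): 0:x→1,i→2,d→3 1:x→4,i→2,d→5 2:x→2,i→6,d→6 3:x→7,i→6,d→3 4:x→4,i→2,d→8 5:x→9,i→6,d→5 6:x→6,i→6,d→6 7:x→2,i→6,d→7 8:x→6,i→6,d→8 9:x→2,i→6,d→8 [Hopcroft].
'ii': run [33, 18, 10] end={s1,s11,s13,s21,s3,s38,s4,s42,s43,s5} rej; 2/2 deletions ∈↓L.
'id': N↓-sim [33, 18, 10] end={s1,s11,s13,s21,s3,s38,s4,s42,s43,s5} rej; 2/2 single-dels accept.
'di': run [33, 26, 13] end={s1,s11,s13,s16,s21,s25,s3,s38,s4,s42,s43,s5,…} ∉↓L; 2/2 deletions ∈↓L.
'xxdx': |S_i|=[33, 29, 23, 13, 10] end={s1,s11,s13,s21,s3,s38,s4,s42,s43,s5} ∉↓L; 4/4 del acc.
'dxxd': N↓-sim [33, 26, 19, 14, 10] end={s1,s11,s13,s21,s3,s38,s4,s42,s43,s5} rej; 4/4 del acc.
5 obstructions.


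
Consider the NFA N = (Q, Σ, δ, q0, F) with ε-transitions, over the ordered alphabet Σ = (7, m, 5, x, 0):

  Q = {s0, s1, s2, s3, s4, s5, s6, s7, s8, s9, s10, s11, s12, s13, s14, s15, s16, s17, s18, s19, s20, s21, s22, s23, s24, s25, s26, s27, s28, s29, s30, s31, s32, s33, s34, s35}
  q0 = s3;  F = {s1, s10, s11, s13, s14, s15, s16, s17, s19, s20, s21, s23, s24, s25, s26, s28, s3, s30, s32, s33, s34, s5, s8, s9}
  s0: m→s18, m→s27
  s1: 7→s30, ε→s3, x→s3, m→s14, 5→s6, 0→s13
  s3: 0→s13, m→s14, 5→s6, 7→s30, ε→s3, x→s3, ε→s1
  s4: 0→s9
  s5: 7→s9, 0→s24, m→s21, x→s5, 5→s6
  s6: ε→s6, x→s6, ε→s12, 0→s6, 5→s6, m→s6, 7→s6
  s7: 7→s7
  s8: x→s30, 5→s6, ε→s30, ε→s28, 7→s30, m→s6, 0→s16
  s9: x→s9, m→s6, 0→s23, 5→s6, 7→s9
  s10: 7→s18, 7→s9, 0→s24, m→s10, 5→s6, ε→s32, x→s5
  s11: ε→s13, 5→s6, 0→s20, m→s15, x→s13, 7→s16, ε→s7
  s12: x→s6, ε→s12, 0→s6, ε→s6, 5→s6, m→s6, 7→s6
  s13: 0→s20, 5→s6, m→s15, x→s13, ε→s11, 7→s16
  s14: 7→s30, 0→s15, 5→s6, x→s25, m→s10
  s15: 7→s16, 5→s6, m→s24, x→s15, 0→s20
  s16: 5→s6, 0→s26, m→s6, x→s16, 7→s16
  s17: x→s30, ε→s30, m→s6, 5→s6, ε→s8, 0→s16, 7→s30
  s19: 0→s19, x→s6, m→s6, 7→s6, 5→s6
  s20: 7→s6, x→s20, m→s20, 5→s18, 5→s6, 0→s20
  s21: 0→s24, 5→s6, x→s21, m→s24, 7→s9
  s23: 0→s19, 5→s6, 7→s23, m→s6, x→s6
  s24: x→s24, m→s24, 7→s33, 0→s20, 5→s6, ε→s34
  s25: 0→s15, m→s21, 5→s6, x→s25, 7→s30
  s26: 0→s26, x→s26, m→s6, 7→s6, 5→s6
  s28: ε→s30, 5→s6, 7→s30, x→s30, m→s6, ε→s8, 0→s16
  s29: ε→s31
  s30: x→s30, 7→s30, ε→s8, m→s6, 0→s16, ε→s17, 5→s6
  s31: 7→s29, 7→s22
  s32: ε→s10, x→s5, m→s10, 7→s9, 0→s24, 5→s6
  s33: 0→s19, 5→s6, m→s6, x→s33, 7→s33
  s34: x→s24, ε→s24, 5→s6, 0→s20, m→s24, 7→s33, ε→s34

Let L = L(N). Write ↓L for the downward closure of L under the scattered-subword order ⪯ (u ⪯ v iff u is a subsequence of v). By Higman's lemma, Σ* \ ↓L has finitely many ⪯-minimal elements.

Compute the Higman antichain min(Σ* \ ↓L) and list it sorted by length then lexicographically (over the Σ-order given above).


|Q|=36, |F|=24, |δ|=162 (24 ε).
min D↑ (18 st, q0=0, F={3}): 0:7→1,m→2,5→3,x→0,0→4 1:7→1,m→3,5→3,x→1,0→5 2:7→1,m→6,5→3,x→7,0→8 3:7→3,m→3,5→3,x→3,0→3 4:7→5,m→8,5→3,x→4,0→9 5:7→5,m→3,5→3,x→5,0→10 6:7→11,m→6,5→3,x→12,0→13 7:7→1,m→14,5→3,x→7,0→8 8:7→5,m→13,5→3,x→8,0→9 9:7→3,m→9,5→3,x→9,0→9 10:7→3,m→3,5→3,x→10,0→10 11:7→11,m→3,5→3,x→11,0→15 12:7→11,m→14,5→3,x→12,0→13 13:7→16,m→13,5→3,x→13,0→9 14:7→11,m→13,5→3,x→14,0→13 15:7→15,m→3,5→3,x→3,0→17 16:7→16,m→3,5→3,x→16,0→17 17:7→3,m→3,5→3,x→3,0→17 [Hopcroft].
'5': run [28, 3] end={s12,s18,s6} ∉↓L; 1/1 single-dels accept.
'7m': run [28, 14, 2] end={s12,s6} rej; 2/2 single-dels accept.
'007': |S_i|=[28, 15, 6, 2] end={s12,s6} rej; 3/3 single-dels accept.
'mm70x': run [28, 23, 14, 7, 4, 2] end={s12,s6} ∉↓L; 5/5 del acc.
'mxmm07': N↓-sim [28, 23, 20, 11, 8, 5, 2] end={s12,s6} — reject; 6/6 deletions ∈↓L.
5 words, ⪯-incomp.

min(Σ*\↓L) = [5, 7m, 007, mm70x, mxmm07].


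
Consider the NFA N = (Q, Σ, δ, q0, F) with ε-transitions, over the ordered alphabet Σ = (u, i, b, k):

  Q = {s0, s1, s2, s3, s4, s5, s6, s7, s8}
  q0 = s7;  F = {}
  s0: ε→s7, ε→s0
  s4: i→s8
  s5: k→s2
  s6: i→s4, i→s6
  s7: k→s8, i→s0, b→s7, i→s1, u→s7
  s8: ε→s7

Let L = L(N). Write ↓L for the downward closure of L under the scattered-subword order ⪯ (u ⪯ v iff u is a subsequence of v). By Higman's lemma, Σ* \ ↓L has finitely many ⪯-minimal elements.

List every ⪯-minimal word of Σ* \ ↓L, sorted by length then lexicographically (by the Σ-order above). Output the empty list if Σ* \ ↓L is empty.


Antichain: [ε].

|Q|=9, |F|=0, |δ|=12 (3 ε).
min D↑ (1 st, q0=0, F={0}): 0:u→0,i→0,b→0,k→0 (ε-aug+det+¬).
ε ∈ L(D↑) — L = ∅.


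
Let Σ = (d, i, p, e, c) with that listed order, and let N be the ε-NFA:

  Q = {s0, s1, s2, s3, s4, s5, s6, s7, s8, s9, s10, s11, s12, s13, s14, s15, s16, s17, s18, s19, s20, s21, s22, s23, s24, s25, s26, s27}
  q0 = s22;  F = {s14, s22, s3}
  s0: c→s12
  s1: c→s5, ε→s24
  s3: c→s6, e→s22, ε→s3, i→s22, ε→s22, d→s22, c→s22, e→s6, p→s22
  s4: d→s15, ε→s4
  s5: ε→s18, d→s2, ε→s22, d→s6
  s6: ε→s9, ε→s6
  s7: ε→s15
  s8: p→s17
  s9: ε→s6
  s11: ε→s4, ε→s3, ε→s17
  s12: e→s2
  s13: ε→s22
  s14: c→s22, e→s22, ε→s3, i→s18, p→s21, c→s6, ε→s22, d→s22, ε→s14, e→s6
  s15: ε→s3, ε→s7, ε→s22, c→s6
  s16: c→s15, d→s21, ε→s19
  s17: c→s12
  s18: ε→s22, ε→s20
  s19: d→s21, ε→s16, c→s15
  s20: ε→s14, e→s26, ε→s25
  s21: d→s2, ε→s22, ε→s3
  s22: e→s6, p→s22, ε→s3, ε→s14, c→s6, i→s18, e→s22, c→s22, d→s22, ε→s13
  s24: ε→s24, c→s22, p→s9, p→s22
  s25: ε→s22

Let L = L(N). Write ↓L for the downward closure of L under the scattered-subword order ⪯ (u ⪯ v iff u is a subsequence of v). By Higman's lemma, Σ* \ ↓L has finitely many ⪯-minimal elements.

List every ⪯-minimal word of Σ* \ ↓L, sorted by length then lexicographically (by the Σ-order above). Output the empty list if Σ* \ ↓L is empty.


|Q|=28, |F|=3, |δ|=72 (33 ε).
min D↑ (1 st, q0=0, F={}): 0:d→0,i→0,p→0,e→0,c→0 [Hopcroft].
L(D↑) = ∅; no obstructions.

min(Σ*\↓L) = [].


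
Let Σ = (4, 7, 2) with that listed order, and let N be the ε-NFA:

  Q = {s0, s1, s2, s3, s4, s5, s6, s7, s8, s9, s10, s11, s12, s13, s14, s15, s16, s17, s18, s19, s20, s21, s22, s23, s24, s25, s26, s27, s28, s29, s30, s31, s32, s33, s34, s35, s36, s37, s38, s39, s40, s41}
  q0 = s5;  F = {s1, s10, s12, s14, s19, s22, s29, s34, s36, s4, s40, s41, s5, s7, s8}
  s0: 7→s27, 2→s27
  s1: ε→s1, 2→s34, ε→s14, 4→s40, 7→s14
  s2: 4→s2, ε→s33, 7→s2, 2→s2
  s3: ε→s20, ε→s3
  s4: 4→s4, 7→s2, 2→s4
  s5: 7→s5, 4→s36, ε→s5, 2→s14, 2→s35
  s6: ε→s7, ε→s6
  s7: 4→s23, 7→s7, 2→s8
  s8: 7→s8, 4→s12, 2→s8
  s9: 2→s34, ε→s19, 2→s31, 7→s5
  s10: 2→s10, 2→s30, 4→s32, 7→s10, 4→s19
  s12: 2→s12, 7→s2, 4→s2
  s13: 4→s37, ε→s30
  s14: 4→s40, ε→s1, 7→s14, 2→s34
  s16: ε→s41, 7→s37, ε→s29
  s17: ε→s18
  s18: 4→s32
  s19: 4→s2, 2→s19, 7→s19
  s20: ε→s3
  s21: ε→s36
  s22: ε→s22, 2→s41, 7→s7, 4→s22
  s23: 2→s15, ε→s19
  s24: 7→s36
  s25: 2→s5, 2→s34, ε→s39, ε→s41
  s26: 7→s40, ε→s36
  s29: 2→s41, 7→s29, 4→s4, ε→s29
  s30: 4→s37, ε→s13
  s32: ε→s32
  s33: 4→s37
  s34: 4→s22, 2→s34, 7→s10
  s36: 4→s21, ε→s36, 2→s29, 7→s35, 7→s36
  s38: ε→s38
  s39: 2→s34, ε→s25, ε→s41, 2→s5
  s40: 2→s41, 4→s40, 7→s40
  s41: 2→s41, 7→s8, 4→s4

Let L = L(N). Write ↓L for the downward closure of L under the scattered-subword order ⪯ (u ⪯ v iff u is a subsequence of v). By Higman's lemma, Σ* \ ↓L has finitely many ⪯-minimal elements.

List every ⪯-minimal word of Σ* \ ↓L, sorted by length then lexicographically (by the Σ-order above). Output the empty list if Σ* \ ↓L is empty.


|Q|=42, |F|=15, |δ|=97 (28 ε).
min D↑ (15 st, q0=0, F={10}): 0:4→1,7→0,2→2 1:4→1,7→1,2→3 2:4→4,7→2,2→5 3:4→6,7→3,2→7 4:4→4,7→4,2→7 5:4→8,7→9,2→5 6:4→6,7→10,2→6 7:4→6,7→11,2→7 8:4→8,7→12,2→7 9:4→13,7→9,2→9 10:4→10,7→10,2→10 11:4→14,7→11,2→11 12:4→13,7→12,2→11 13:4→10,7→13,2→13 14:4→10,7→10,2→14 [Hopcroft].
'4247': |S_i|=[25, 18, 10, 5, 3] end={s2,s33,s37} — reject; 4/4 del acc.
'22744': |S_i|=[25, 22, 17, 13, 8, 3] end={s2,s33,s37} rej; 5/5 del acc.
2 obstructions.

A = [4247, 22744].


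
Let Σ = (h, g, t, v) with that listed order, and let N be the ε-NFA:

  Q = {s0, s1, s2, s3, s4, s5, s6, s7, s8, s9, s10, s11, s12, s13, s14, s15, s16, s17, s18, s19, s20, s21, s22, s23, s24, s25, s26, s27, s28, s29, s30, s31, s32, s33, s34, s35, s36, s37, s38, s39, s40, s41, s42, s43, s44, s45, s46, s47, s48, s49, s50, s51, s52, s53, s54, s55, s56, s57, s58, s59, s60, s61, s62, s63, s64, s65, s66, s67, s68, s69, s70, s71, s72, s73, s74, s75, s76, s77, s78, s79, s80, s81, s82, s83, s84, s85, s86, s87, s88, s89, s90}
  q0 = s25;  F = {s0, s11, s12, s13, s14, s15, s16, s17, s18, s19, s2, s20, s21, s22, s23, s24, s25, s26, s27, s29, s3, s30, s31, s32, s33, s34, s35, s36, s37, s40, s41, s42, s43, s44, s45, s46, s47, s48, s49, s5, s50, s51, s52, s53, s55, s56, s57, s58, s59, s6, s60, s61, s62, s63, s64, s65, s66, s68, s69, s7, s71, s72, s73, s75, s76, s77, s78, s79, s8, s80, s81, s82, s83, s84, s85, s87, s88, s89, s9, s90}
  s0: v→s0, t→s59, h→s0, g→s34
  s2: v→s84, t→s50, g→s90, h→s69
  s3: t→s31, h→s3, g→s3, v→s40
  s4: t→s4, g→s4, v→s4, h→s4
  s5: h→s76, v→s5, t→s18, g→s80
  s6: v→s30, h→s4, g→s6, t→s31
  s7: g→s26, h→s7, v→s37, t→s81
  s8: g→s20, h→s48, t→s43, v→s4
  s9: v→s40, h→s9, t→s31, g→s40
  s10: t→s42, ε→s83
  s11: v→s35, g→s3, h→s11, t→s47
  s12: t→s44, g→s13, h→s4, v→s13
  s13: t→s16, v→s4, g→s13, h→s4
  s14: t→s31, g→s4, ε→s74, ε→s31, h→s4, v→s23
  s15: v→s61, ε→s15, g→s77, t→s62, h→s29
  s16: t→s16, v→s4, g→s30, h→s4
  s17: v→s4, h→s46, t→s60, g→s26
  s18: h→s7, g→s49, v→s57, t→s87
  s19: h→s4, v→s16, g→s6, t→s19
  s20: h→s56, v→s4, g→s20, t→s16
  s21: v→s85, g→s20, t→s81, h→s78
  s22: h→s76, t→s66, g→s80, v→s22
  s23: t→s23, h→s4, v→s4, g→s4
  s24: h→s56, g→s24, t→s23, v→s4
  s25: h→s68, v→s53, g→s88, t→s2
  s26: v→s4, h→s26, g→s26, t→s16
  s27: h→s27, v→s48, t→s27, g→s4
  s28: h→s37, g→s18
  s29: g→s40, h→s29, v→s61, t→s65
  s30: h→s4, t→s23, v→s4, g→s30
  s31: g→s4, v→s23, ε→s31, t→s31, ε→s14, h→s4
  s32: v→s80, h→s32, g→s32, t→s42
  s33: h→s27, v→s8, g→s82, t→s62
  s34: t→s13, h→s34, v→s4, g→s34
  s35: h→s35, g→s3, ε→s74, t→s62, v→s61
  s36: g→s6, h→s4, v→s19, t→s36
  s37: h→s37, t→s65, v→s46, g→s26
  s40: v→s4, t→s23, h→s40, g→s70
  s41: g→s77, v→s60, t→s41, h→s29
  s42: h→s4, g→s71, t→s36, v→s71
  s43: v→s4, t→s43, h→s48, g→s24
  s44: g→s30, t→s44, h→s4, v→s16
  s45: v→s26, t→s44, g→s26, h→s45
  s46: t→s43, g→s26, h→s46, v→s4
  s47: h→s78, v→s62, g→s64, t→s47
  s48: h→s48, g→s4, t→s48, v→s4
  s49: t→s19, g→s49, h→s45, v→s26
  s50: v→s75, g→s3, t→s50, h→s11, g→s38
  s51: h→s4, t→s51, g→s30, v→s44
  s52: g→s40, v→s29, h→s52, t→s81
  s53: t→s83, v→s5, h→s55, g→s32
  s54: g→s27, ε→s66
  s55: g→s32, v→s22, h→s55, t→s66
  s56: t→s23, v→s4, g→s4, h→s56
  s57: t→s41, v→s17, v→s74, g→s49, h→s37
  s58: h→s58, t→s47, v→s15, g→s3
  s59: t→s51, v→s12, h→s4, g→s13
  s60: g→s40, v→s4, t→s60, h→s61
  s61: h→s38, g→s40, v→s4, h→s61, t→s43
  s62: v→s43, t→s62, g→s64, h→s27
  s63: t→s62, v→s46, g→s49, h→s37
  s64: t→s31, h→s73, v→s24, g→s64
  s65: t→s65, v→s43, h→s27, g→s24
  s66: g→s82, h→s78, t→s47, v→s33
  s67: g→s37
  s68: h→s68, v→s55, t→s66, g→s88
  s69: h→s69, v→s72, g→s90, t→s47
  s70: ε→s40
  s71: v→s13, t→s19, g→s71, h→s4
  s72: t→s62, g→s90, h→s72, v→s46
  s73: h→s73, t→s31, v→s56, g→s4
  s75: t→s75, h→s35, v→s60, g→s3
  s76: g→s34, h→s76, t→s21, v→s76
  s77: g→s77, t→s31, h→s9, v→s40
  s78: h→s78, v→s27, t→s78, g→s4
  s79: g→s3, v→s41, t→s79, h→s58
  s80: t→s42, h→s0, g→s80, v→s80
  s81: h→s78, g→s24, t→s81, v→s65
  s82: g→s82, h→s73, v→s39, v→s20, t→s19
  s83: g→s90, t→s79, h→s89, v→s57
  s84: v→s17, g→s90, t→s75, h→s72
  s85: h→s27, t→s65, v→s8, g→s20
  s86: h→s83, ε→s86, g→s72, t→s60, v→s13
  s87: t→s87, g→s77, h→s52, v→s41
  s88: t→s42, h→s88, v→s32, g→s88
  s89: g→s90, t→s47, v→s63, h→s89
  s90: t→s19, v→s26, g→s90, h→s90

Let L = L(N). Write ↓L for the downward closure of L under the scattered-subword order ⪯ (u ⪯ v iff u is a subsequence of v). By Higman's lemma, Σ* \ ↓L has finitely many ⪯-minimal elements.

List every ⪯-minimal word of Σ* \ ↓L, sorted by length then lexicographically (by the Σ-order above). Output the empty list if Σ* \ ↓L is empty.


A = [gth, hthg, tgvv, tvvv, ttgtg, vvhgv].

|Q|=91, |F|=80, |δ|=347 (10 ε).
min D↑ (80 st, q0=0, F={20}): 0:h→1,g→2,t→3,v→4 1:h→1,g→2,t→5,v→6 2:h→2,g→2,t→7,v→8 3:h→9,g→10,t→11,v→12 4:h→6,g→8,t→13,v→14 5:h→15,g→16,t→17,v→18 6:h→6,g→8,t→5,v→19 7:h→20,g→21,t→22,v→21 8:h→8,g→8,t→7,v→23 9:h→9,g→10,t→17,v→24 10:h→10,g→10,t→25,v→26 11:h→27,g→28,t→11,v→29 12:h→24,g→10,t→29,v→30 13:h→31,g→10,t→32,v→33 14:h→34,g→23,t→35,v→14 15:h→15,g→20,t→15,v→36 16:h→37,g→16,t→25,v→38 17:h→15,g→39,t→17,v→40 18:h→36,g→16,t→40,v→41 19:h→34,g→23,t→5,v→19 20:h→20,g→20,t→20,v→20 21:h→20,g→21,t→25,v→42 22:h→20,g→43,t→22,v→25 23:h→44,g→23,t→7,v→23 24:h→24,g→10,t→40,v→45 25:h→20,g→43,t→25,v→46 26:h→26,g→26,t→46,v→20 27:h→27,g→28,t→17,v→47 28:h→28,g→28,t→48,v→49 29:h→47,g→28,t→29,v→50 30:h→45,g→26,t→50,v→20 31:h→31,g→10,t→17,v→51 32:h→52,g→28,t→32,v→53 33:h→54,g→55,t→53,v→30 34:h→34,g→56,t→57,v→34 35:h→58,g→55,t→59,v→33 36:h→36,g→20,t→36,v→60 37:h→37,g→20,t→48,v→61 38:h→61,g→38,t→46,v→20 39:h→37,g→39,t→48,v→62 40:h→36,g→39,t→40,v→63 41:h→60,g→38,t→63,v→20 42:h→20,g→42,t→46,v→20 43:h→20,g→43,t→48,v→64 44:h→44,g→56,t→65,v→44 45:h→45,g→26,t→63,v→20 46:h→20,g→64,t→46,v→20 47:h→47,g→28,t→40,v→66 48:h→20,g→20,t→48,v→67 49:h→49,g→49,t→67,v→20 50:h→66,g→49,t→50,v→20 51:h→54,g→55,t→40,v→45 52:h→52,g→28,t→17,v→68 53:h→69,g→70,t→53,v→50 54:h→54,g→26,t→71,v→45 55:h→72,g→55,t→25,v→26 56:h→56,g→56,t→42,v→20 57:h→15,g→38,t→73,v→74 58:h→58,g→26,t→73,v→54 59:h→75,g→70,t→59,v→53 60:h→60,g→20,t→60,v→20 61:h→61,g→20,t→67,v→20 62:h→61,g→62,t→67,v→20 63:h→60,g→62,t→63,v→20 64:h→20,g→64,t→67,v→20 65:h→20,g→42,t→76,v→77 66:h→66,g→49,t→63,v→20 67:h→20,g→20,t→67,v→20 68:h→69,g→70,t→40,v→66 69:h→69,g→49,t→71,v→66 70:h→78,g→70,t→48,v→49 71:h→36,g→62,t→71,v→63 72:h→72,g→26,t→79,v→26 73:h→15,g→62,t→73,v→71 74:h→36,g→38,t→71,v→41 75:h→75,g→49,t→73,v→69 76:h→20,g→64,t→76,v→79 77:h→20,g→42,t→79,v→42 78:h→78,g→49,t→48,v→49 79:h→20,g→64,t→79,v→46.
'gth': |S_i|=[85, 39, 17, 1] end={s4} rej; 3/3 deletions ∈↓L.
'hthg': run [85, 70, 37, 10, 1] end={s4} ∉↓L; 4/4 single-dels accept.
'tgvv': |S_i|=[85, 73, 29, 12, 1] end={s4} ∉↓L; 4/4 deletions ∈↓L.
'tvvv': run [85, 73, 52, 21, 1] end={s4} ∉↓L; 4/4 deletions ∈↓L.
'ttgtg': N↓-sim [85, 73, 43, 17, 5, 1] end={s4} rej; 5/5 single-dels accept.
'vvhgv': run [85, 78, 65, 40, 12, 1] end={s4} rej; 5/5 single-dels accept.
6 obstructions.


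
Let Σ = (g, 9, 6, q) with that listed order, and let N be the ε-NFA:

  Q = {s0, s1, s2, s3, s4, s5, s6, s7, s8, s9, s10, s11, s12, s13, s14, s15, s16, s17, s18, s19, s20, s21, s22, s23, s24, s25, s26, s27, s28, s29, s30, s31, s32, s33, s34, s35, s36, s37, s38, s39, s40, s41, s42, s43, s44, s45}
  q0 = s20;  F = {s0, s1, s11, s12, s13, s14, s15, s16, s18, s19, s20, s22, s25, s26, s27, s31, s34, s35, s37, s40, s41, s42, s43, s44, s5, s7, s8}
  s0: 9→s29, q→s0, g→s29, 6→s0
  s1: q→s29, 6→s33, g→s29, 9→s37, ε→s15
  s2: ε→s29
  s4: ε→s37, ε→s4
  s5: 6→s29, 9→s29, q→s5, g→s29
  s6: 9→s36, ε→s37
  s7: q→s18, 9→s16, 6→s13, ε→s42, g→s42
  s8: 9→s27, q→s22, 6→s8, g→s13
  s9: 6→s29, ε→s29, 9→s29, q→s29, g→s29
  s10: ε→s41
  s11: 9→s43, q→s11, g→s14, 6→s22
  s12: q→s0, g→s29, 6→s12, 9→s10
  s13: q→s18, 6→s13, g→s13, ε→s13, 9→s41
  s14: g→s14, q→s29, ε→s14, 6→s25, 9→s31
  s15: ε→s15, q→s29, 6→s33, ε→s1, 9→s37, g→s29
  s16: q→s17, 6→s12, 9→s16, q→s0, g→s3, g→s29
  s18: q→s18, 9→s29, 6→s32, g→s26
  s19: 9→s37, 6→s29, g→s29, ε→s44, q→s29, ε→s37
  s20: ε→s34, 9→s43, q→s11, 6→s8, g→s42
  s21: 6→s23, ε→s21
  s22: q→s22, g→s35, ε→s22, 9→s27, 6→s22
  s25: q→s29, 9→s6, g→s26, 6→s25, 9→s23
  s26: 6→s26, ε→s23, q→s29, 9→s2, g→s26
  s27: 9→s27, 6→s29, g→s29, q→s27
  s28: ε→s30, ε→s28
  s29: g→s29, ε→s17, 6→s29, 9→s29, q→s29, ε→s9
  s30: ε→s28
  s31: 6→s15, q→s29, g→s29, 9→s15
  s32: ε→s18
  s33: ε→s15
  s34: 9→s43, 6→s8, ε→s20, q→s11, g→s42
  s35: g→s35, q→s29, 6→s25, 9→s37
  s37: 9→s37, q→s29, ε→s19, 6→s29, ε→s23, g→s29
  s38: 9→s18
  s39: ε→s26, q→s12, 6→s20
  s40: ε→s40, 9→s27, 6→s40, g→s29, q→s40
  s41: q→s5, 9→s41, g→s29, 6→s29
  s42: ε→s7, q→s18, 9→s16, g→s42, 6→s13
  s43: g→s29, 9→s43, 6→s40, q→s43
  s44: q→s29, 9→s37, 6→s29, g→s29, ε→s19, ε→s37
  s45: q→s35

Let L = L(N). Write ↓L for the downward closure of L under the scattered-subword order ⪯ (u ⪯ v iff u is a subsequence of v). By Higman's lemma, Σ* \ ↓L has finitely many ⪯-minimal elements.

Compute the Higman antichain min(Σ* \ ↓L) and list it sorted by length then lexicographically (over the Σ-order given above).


min(Σ*\↓L) = [9g, gq9, 696, qgq, qg6g9, qg9996].

|Q|=46, |F|=27, |δ|=158 (33 ε).
min D↑ (23 st, q0=0, F={8}): 0:g→1,9→2,6→3,q→4 1:g→1,9→5,6→6,q→7 2:g→8,9→2,6→9,q→2 3:g→6,9→10,6→3,q→11 4:g→12,9→2,6→11,q→4 5:g→8,9→5,6→13,q→14 6:g→6,9→15,6→6,q→7 7:g→16,9→8,6→7,q→7 8:g→8,9→8,6→8,q→8 9:g→8,9→10,6→9,q→9 10:g→8,9→10,6→8,q→10 11:g→17,9→10,6→11,q→11 12:g→12,9→18,6→19,q→8 13:g→8,9→15,6→13,q→14 14:g→8,9→8,6→14,q→14 15:g→8,9→15,6→8,q→20 16:g→16,9→8,6→16,q→8 17:g→17,9→21,6→19,q→8 18:g→8,9→22,6→22,q→8 19:g→16,9→21,6→19,q→8 20:g→8,9→8,6→8,q→20 21:g→8,9→21,6→8,q→8 22:g→8,9→21,6→22,q→8 (ε-aug+det+¬).
'9g': |S_i|=[38, 24, 4] end={s17,s29,s3,s9} ∉↓L; 2/2 single-dels accept.
'gq9': |S_i|=[38, 30, 10, 4] end={s17,s2,s29,s9} rej; 3/3 deletions ∈↓L.
'696': N↓-sim [38, 28, 14, 3] end={s17,s29,s9} rej; 3/3 single-dels accept.
'qgq': |S_i|=[38, 27, 18, 3] end={s17,s29,s9} ∉↓L; 3/3 deletions ∈↓L.
'qg6g9': run [38, 27, 18, 15, 6, 4] end={s17,s2,s29,s9} ∉↓L; 5/5 del acc.
'qg9996': run [38, 27, 18, 14, 11, 7, 3] end={s17,s29,s9} ∉↓L; 6/6 deletions ∈↓L.
6 minimals (antichain).


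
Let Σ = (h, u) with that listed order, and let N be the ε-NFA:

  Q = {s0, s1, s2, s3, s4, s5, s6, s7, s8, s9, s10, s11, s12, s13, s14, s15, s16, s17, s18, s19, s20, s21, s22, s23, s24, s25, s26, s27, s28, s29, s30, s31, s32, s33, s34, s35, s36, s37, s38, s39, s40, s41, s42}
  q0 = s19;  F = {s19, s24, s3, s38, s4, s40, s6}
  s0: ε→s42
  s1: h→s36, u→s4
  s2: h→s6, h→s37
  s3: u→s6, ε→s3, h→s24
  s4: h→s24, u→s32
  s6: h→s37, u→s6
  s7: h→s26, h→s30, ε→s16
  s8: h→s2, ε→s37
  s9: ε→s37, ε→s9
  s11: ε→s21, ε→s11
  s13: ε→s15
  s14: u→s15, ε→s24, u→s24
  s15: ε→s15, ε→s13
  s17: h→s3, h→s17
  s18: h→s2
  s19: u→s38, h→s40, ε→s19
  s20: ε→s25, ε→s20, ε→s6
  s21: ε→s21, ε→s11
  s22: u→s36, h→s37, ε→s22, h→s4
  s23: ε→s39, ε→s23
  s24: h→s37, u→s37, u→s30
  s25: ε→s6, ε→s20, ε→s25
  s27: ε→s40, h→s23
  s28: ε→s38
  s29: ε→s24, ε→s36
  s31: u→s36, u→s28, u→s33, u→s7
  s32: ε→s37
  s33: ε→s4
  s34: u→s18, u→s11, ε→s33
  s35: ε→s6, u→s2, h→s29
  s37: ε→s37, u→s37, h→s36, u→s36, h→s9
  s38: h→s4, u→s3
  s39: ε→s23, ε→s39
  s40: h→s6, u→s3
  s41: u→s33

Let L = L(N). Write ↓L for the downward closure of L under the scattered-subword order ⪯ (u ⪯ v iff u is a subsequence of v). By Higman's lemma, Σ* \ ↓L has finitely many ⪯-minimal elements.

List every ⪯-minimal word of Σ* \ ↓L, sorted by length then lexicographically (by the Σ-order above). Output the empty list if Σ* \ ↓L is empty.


Antichain: [hhh, uhu, huuh, uuhh, uuuh].

|Q|=43, |F|=7, |δ|=79 (35 ε).
min D↑ (8 st, q0=0, F={6}): 0:h→1,u→2 1:h→3,u→4 2:h→5,u→4 3:h→6,u→3 4:h→7,u→3 5:h→7,u→6 6:h→6,u→6 7:h→6,u→6 (ε-aug+det+¬).
'hhh': N↓-sim [12, 10, 6, 3] end={s36,s37,s9} — reject; 3/3 deletions ∈↓L.
'uhu': |S_i|=[12, 10, 7, 5] end={s30,s32,s36,s37,s9} ∉↓L; 3/3 del acc.
'huuh': run [12, 10, 8, 5, 3] end={s36,s37,s9} rej; 4/4 deletions ∈↓L.
'uuhh': |S_i|=[12, 10, 8, 5, 3] end={s36,s37,s9} rej; 4/4 single-dels accept.
'uuuh': |S_i|=[12, 10, 8, 5, 3] end={s36,s37,s9} ∉↓L; 4/4 del acc.
5 obstructions.


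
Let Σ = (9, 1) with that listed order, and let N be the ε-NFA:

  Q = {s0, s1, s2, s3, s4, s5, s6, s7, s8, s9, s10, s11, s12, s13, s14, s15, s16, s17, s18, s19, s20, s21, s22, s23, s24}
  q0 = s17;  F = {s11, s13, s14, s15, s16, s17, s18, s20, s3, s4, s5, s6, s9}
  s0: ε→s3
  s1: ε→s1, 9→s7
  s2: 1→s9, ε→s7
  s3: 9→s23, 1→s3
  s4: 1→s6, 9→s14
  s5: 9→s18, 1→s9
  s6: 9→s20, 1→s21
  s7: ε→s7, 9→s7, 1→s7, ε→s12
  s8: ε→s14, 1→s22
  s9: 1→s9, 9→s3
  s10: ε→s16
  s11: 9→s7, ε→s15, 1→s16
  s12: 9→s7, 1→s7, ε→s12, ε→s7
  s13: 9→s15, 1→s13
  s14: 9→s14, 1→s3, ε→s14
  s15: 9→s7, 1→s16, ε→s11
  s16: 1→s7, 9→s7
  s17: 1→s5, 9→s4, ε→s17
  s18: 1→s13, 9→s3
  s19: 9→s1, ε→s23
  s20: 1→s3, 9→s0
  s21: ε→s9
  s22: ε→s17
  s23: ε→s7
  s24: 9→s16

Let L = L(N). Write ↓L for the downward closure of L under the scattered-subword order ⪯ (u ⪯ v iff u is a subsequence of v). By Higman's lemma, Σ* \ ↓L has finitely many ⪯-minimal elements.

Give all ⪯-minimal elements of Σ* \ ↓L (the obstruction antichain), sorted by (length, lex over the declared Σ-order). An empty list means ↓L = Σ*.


|Q|=25, |F|=13, |δ|=52 (17 ε).
min D↑ (13 st, q0=0, F={10}): 0:9→1,1→2 1:9→3,1→4 2:9→5,1→6 3:9→3,1→7 4:9→8,1→6 5:9→7,1→9 6:9→7,1→6 7:9→10,1→7 8:9→7,1→7 9:9→11,1→9 10:9→10,1→10 11:9→10,1→12 12:9→10,1→10 (ε-aug+det+¬).
'9919': |S_i|=[18, 16, 10, 5, 3] end={s12,s23,s7} rej; 4/4 del acc.
'1999': N↓-sim [18, 15, 11, 8, 3] end={s12,s23,s7} ∉↓L; 4/4 deletions ∈↓L.
'1199': N↓-sim [18, 15, 10, 7, 3] end={s12,s23,s7} — reject; 4/4 single-dels accept.
'191911': N↓-sim [18, 15, 11, 8, 6, 3, 2] end={s12,s7} — reject; 6/6 single-dels accept.
4 words, ⪯-incomp.

Antichain: [9919, 1999, 1199, 191911].


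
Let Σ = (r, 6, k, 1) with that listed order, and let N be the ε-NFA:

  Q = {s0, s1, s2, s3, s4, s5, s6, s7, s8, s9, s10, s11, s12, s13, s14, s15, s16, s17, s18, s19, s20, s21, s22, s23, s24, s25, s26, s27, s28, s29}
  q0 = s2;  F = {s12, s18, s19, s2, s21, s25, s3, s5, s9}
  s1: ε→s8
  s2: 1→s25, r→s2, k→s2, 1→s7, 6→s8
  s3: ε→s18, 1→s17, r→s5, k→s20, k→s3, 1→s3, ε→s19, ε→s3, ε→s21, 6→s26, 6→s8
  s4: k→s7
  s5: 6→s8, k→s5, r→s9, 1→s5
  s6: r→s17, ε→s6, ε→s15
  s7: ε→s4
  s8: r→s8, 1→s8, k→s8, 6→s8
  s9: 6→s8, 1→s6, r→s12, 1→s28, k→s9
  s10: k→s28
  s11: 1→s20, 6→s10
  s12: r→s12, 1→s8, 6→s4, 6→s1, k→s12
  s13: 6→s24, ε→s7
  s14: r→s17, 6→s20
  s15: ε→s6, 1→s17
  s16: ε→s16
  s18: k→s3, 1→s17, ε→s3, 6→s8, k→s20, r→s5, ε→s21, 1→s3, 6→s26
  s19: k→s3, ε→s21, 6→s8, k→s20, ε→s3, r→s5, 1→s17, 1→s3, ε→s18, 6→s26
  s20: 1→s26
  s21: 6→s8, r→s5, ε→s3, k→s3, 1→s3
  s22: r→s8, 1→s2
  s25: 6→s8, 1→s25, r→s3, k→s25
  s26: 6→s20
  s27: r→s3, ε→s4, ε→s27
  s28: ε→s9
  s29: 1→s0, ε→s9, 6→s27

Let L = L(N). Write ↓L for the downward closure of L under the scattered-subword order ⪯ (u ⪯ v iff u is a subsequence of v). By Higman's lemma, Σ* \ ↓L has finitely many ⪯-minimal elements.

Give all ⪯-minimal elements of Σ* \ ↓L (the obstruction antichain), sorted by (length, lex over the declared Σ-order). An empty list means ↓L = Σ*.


|Q|=30, |F|=9, |δ|=89 (21 ε).
min D↑ (7 st, q0=0, F={1}): 0:r→0,6→1,k→0,1→2 1:r→1,6→1,k→1,1→1 2:r→3,6→1,k→2,1→2 3:r→4,6→1,k→3,1→3 4:r→5,6→1,k→4,1→4 5:r→6,6→1,k→5,1→5 6:r→6,6→1,k→6,1→1 [Hopcroft].
'6': N↓-sim [19, 6] end={s1,s20,s26,s4,s7,s8} rej; 1/1 deletions ∈↓L.
'1rrrr1': N↓-sim [19, 18, 17, 11, 10, 6, 1] end={s8} rej; 6/6 single-dels accept.
2 minimals (antichain).

Antichain: [6, 1rrrr1].


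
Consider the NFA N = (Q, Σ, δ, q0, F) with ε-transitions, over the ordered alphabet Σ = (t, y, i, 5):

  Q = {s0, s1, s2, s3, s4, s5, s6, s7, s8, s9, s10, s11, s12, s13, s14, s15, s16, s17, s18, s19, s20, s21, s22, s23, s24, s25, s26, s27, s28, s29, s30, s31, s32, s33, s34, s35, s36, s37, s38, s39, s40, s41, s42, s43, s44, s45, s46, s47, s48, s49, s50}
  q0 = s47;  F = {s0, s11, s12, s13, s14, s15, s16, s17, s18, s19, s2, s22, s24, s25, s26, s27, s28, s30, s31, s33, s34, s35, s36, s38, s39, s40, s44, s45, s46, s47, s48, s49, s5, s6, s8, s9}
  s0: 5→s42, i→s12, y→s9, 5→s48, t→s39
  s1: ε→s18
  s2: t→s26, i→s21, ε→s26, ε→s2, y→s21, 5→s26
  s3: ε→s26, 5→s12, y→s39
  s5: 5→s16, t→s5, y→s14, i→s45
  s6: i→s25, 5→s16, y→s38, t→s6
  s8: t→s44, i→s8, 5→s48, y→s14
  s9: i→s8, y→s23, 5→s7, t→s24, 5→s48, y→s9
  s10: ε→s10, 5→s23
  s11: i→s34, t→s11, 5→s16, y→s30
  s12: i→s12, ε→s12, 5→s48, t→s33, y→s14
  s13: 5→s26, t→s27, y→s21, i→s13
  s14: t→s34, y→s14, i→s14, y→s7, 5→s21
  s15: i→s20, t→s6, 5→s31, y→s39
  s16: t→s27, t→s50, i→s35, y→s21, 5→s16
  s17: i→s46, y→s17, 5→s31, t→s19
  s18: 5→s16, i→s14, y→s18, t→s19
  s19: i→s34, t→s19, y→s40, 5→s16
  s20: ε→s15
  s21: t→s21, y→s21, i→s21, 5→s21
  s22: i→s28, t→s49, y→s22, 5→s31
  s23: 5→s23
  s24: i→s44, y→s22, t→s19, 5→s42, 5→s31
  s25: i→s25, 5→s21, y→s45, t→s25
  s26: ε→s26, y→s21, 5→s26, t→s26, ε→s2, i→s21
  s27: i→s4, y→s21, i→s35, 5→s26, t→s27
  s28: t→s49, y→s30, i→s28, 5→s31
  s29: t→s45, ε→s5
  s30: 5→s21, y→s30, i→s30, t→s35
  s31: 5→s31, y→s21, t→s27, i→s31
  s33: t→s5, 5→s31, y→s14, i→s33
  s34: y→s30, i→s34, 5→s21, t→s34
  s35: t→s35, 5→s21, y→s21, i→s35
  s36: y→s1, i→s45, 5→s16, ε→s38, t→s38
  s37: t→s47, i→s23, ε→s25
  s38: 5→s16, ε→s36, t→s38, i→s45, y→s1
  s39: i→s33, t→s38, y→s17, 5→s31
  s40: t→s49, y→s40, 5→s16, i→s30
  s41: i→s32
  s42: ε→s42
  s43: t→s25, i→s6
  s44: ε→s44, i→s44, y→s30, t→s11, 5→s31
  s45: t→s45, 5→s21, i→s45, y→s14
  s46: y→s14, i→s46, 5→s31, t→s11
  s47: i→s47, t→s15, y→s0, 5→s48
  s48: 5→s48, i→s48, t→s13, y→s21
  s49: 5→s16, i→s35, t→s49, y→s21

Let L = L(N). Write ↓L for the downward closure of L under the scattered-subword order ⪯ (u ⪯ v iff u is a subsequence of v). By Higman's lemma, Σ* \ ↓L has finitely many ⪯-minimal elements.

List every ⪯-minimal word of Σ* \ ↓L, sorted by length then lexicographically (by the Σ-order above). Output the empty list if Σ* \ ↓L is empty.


|Q|=51, |F|=36, |δ|=180 (15 ε).
min D↑ (35 st, q0=0, F={10}): 0:t→1,y→2,i→0,5→3 1:t→4,y→5,i→1,5→6 2:t→5,y→7,i→8,5→3 3:t→9,y→10,i→3,5→3 4:t→4,y→11,i→12,5→13 5:t→11,y→14,i→15,5→6 6:t→16,y→10,i→6,5→6 7:t→17,y→7,i→18,5→3 8:t→15,y→19,i→8,5→3 9:t→16,y→10,i→9,5→20 10:t→10,y→10,i→10,5→10 11:t→11,y→21,i→22,5→13 12:t→12,y→22,i→12,5→10 13:t→16,y→10,i→23,5→13 14:t→24,y→14,i→25,5→6 15:t→26,y→19,i→15,5→6 16:t→16,y→10,i→23,5→20 17:t→24,y→27,i→28,5→6 18:t→28,y→19,i→18,5→3 19:t→29,y→19,i→19,5→10 20:t→20,y→10,i→10,5→20 21:t→24,y→21,i→19,5→13 22:t→22,y→19,i→22,5→10 23:t→23,y→10,i→23,5→10 24:t→24,y→30,i→29,5→13 25:t→31,y→19,i→25,5→6 26:t→26,y→19,i→22,5→13 27:t→32,y→27,i→33,5→6 28:t→31,y→34,i→28,5→6 29:t→29,y→34,i→29,5→10 30:t→32,y→30,i→34,5→13 31:t→31,y→34,i→29,5→13 32:t→32,y→10,i→23,5→13 33:t→32,y→34,i→33,5→6 34:t→23,y→34,i→34,5→10 (ε-aug+det+¬).
'5y': |S_i|=[44, 14, 1] end={s21} rej; 2/2 deletions ∈↓L.
'tti5': run [44, 37, 24, 9, 1] end={s21} rej; 4/4 deletions ∈↓L.
'yiy5': run [44, 39, 25, 6, 1] end={s21} ∉↓L; 4/4 deletions ∈↓L.
'5t5i': N↓-sim [44, 14, 8, 3, 1] end={s21} — reject; 4/4 deletions ∈↓L.
'yytyty': |S_i|=[44, 39, 31, 21, 14, 9, 1] end={s21} rej; 6/6 single-dels accept.
5 words, ⪯-incomp.

Antichain: [5y, tti5, yiy5, 5t5i, yytyty].
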